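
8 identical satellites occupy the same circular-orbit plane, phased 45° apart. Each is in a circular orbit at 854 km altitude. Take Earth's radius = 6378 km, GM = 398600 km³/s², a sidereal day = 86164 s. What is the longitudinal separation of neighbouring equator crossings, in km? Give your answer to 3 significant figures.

356 km

Semi-major axis a = 6378 + 854 = 7232 km. Period T = 2π√(a³/μ) = 2π√(7232³/398600) = 6120.7 s = 102.01 min.
Single-satellite node shift = (6120.7/86164) × 360° = 25.57°.
With 8 satellites evenly phased, successive equator crossings are 25.57/8 = 3.197° apart.
That is 3.197 × 111.3 = 356 km at the equator.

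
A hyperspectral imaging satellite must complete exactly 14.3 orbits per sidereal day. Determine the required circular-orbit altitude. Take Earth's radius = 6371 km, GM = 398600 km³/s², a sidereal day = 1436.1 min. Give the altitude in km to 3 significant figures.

786 km

Required period T = 86166 / 14.3 = 6025.6 s.
From T = 2π√(a³/μ): a = (μ T²/4π²)^(1/3) = (398600 × 6025.6² / 4π²)^(1/3) = 7157 km.
Altitude h = a − R = 7157 − 6371 = 786 km.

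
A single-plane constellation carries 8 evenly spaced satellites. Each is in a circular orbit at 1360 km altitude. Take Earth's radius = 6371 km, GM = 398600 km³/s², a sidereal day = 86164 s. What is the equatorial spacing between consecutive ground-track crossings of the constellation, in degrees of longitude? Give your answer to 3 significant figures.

Semi-major axis a = 6371 + 1360 = 7731 km. Period T = 2π√(a³/μ) = 2π√(7731³/398600) = 6765.0 s = 112.75 min.
Single-satellite node shift = (6765.0/86164) × 360° = 28.26°.
With 8 satellites evenly phased, successive equator crossings are 28.26/8 = 3.533° apart.

3.53°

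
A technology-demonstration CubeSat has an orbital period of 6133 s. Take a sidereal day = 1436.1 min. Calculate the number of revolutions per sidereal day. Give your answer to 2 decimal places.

Orbits per sidereal day = 86166 / 6133.0 = 14.050.

14.05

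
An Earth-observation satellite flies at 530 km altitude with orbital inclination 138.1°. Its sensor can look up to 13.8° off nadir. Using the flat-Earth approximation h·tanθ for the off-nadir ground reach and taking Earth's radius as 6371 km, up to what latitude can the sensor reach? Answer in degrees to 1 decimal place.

Retrograde orbit: the ground track reaches ±(180° − i) = ±(180 − 138.1) = ±41.9°.
Sensor half-swath on the ground ≈ 530·tan(13.8°) = 130 km = 1.17° of latitude.
Maximum observable latitude ≈ 41.9 + 1.17 = 43.1°.

43.1°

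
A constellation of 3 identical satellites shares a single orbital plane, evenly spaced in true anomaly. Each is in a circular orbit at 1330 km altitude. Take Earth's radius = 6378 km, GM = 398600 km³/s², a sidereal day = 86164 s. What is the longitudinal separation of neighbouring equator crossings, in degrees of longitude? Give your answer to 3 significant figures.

Semi-major axis a = 6378 + 1330 = 7708 km. Period T = 2π√(a³/μ) = 2π√(7708³/398600) = 6734.8 s = 112.25 min.
Single-satellite node shift = (6734.8/86164) × 360° = 28.14°.
With 3 satellites evenly phased, successive equator crossings are 28.14/3 = 9.379° apart.

9.38°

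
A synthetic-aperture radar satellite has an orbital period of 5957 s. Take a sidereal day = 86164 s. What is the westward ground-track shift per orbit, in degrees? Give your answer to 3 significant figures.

During one orbit Earth rotates (5957.0 / 86164) × 360° = 24.89°.

24.9°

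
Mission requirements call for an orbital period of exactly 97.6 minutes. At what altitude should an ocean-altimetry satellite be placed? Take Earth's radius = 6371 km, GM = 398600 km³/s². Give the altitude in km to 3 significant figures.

651 km

T = 97.6 min = 5856.0 s.
From T = 2π√(a³/μ): a = (μ T²/4π²)^(1/3) = (398600 × 5856.0² / 4π²)^(1/3) = 7022 km.
Altitude h = a − R = 7022 − 6371 = 651 km.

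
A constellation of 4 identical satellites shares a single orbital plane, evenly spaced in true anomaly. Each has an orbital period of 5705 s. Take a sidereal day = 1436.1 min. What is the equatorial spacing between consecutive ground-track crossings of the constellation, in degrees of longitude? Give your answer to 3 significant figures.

Single-satellite node shift = (5705.0/86166) × 360° = 23.84°.
With 4 satellites evenly phased, successive equator crossings are 23.84/4 = 5.959° apart.

5.96°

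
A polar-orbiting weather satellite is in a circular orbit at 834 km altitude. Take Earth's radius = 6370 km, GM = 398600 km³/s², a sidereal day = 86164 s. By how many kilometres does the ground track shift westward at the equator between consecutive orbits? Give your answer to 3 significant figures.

2830 km

Semi-major axis a = 6370 + 834 = 7204 km. Period T = 2π√(a³/μ) = 2π√(7204³/398600) = 6085.2 s = 101.42 min.
During one orbit Earth rotates (6085.2 / 86164) × 360° = 25.42°.
At the equator that is 25.42° × (2π·6370/360) km/° = 25.42 × 111.2 = 2827 km.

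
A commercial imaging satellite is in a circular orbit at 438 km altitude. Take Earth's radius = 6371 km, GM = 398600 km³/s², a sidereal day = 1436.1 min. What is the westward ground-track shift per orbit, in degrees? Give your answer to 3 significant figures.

23.4°

Semi-major axis a = 6371 + 438 = 6809 km. Period T = 2π√(a³/μ) = 2π√(6809³/398600) = 5591.6 s = 93.19 min.
During one orbit Earth rotates (5591.6 / 86166) × 360° = 23.36°.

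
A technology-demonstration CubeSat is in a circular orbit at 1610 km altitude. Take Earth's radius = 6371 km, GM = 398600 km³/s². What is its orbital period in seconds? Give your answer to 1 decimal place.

7095.7 seconds

Semi-major axis a = 6371 + 1610 = 7981 km. Period T = 2π√(a³/μ) = 2π√(7981³/398600) = 7095.7 s = 118.26 min.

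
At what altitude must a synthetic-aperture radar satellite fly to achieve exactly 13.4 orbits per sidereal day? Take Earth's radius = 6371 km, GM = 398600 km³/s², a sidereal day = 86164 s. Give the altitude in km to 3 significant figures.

1100 km

Required period T = 86164 / 13.4 = 6430.1 s.
From T = 2π√(a³/μ): a = (μ T²/4π²)^(1/3) = (398600 × 6430.1² / 4π²)^(1/3) = 7474 km.
Altitude h = a − R = 7474 − 6371 = 1103 km.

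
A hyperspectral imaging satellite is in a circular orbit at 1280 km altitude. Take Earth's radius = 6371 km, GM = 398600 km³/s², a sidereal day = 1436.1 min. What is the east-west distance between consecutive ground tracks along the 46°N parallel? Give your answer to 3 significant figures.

2150 km

Semi-major axis a = 6371 + 1280 = 7651 km. Period T = 2π√(a³/μ) = 2π√(7651³/398600) = 6660.2 s = 111.00 min.
Node shift per orbit = (6660.2/86166) × 360° = 27.83°.
Equatorial spacing = 27.83 × 111.2 km/° = 3094 km.
At 46° latitude, spacing = 3094 × cos(46°) = 2149 km.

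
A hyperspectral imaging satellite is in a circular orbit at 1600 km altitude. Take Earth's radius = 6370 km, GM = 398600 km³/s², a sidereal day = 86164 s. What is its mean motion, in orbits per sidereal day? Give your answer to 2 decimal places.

12.17

Semi-major axis a = 6370 + 1600 = 7970 km. Period T = 2π√(a³/μ) = 2π√(7970³/398600) = 7081.1 s = 118.02 min.
Orbits per sidereal day = 86164 / 7081.1 = 12.168.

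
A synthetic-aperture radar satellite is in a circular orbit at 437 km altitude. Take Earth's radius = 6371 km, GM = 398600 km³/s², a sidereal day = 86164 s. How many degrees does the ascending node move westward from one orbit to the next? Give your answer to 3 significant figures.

23.4°

Semi-major axis a = 6371 + 437 = 6808 km. Period T = 2π√(a³/μ) = 2π√(6808³/398600) = 5590.4 s = 93.17 min.
During one orbit Earth rotates (5590.4 / 86164) × 360° = 23.36°.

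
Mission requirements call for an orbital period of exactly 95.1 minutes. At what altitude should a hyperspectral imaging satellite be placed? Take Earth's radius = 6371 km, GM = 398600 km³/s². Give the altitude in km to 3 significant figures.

531 km

T = 95.1 min = 5706.0 s.
From T = 2π√(a³/μ): a = (μ T²/4π²)^(1/3) = (398600 × 5706.0² / 4π²)^(1/3) = 6902 km.
Altitude h = a − R = 6902 − 6371 = 531 km.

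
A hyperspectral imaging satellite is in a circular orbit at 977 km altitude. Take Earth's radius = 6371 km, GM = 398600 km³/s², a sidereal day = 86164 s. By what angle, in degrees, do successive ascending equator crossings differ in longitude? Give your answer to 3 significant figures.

26.2°

Semi-major axis a = 6371 + 977 = 7348 km. Period T = 2π√(a³/μ) = 2π√(7348³/398600) = 6268.5 s = 104.48 min.
During one orbit Earth rotates (6268.5 / 86164) × 360° = 26.19°.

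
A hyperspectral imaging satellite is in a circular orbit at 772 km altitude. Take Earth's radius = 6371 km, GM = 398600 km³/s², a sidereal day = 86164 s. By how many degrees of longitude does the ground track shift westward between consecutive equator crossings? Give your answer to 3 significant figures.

25.1°

Semi-major axis a = 6371 + 772 = 7143 km. Period T = 2π√(a³/μ) = 2π√(7143³/398600) = 6008.0 s = 100.13 min.
During one orbit Earth rotates (6008.0 / 86164) × 360° = 25.10°.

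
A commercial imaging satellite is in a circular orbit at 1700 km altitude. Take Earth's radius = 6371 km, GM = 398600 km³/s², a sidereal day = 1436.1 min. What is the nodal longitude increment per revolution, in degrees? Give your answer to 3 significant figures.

30.1°

Semi-major axis a = 6371 + 1700 = 8071 km. Period T = 2π√(a³/μ) = 2π√(8071³/398600) = 7216.1 s = 120.27 min.
During one orbit Earth rotates (7216.1 / 86166) × 360° = 30.15°.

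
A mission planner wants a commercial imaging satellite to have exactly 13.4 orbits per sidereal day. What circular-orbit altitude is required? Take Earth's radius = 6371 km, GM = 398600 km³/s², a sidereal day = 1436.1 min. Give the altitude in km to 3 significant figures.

Required period T = 86166 / 13.4 = 6430.3 s.
From T = 2π√(a³/μ): a = (μ T²/4π²)^(1/3) = (398600 × 6430.3² / 4π²)^(1/3) = 7474 km.
Altitude h = a − R = 7474 − 6371 = 1103 km.

1100 km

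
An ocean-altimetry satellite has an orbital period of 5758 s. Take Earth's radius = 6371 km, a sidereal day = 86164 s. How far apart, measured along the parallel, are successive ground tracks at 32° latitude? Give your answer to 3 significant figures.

Node shift per orbit = (5758.0/86164) × 360° = 24.06°.
Equatorial spacing = 24.06 × 111.2 km/° = 2675 km.
At 32° latitude, spacing = 2675 × cos(32°) = 2269 km.

2270 km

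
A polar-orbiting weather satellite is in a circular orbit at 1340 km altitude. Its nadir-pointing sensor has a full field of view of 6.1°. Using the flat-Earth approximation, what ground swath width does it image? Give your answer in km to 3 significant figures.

143 km

Half-angle = 6.1°/2 = 3.05°.
Swath width ≈ 2h·tan(θ/2) = 2 × 1340 × tan(3.05°) = 142.8 km.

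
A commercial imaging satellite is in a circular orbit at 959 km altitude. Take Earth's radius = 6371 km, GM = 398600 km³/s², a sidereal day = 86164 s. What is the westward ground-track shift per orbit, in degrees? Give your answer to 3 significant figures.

Semi-major axis a = 6371 + 959 = 7330 km. Period T = 2π√(a³/μ) = 2π√(7330³/398600) = 6245.5 s = 104.09 min.
During one orbit Earth rotates (6245.5 / 86164) × 360° = 26.09°.

26.1°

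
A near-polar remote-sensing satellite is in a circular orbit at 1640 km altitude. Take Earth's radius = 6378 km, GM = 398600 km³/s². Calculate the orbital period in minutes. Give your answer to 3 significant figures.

Semi-major axis a = 6378 + 1640 = 8018 km. Period T = 2π√(a³/μ) = 2π√(8018³/398600) = 7145.1 s = 119.09 min.

119 min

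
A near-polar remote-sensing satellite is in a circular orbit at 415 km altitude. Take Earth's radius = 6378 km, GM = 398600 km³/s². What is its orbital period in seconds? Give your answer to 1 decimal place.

5571.9 seconds

Semi-major axis a = 6378 + 415 = 6793 km. Period T = 2π√(a³/μ) = 2π√(6793³/398600) = 5571.9 s = 92.87 min.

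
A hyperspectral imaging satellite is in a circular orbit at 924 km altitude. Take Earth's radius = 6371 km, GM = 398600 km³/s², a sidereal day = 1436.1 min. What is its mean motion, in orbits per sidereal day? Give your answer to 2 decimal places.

13.90

Semi-major axis a = 6371 + 924 = 7295 km. Period T = 2π√(a³/μ) = 2π√(7295³/398600) = 6200.8 s = 103.35 min.
Orbits per sidereal day = 86166 / 6200.8 = 13.896.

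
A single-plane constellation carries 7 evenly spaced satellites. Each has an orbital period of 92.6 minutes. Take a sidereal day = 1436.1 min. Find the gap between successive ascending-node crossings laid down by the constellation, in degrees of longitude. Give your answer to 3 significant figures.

T = 92.6 min = 5556.0 s.
Single-satellite node shift = (5556.0/86166) × 360° = 23.21°.
With 7 satellites evenly phased, successive equator crossings are 23.21/7 = 3.316° apart.

3.32°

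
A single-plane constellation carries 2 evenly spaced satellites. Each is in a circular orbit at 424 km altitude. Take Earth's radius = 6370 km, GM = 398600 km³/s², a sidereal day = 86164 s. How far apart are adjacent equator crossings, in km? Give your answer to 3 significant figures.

1290 km

Semi-major axis a = 6370 + 424 = 6794 km. Period T = 2π√(a³/μ) = 2π√(6794³/398600) = 5573.1 s = 92.89 min.
Single-satellite node shift = (5573.1/86164) × 360° = 23.28°.
With 2 satellites evenly phased, successive equator crossings are 23.28/2 = 11.642° apart.
That is 11.642 × 111.2 = 1294 km at the equator.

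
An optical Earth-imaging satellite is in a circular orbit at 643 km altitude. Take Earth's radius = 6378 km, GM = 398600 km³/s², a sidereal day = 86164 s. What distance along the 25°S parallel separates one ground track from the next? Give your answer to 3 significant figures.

2470 km

Semi-major axis a = 6378 + 643 = 7021 km. Period T = 2π√(a³/μ) = 2π√(7021³/398600) = 5854.8 s = 97.58 min.
Node shift per orbit = (5854.8/86164) × 360° = 24.46°.
Equatorial spacing = 24.46 × 111.3 km/° = 2723 km.
At 25° latitude, spacing = 2723 × cos(25°) = 2468 km.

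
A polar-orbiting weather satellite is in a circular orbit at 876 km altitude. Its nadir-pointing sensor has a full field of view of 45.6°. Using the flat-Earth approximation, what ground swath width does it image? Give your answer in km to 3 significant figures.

736 km

Half-angle = 45.6°/2 = 22.8°.
Swath width ≈ 2h·tan(θ/2) = 2 × 876 × tan(22.8°) = 736.5 km.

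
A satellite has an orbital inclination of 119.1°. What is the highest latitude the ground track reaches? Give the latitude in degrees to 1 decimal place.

Retrograde orbit: the ground track reaches ±(180° − i) = ±(180 − 119.1) = ±60.9°.

60.9°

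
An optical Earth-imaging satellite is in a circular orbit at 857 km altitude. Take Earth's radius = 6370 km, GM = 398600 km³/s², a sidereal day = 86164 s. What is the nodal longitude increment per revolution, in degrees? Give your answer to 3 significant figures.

25.5°

Semi-major axis a = 6370 + 857 = 7227 km. Period T = 2π√(a³/μ) = 2π√(7227³/398600) = 6114.3 s = 101.91 min.
During one orbit Earth rotates (6114.3 / 86164) × 360° = 25.55°.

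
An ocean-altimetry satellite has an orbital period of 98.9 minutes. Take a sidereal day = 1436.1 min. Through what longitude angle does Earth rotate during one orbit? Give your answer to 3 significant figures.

T = 98.9 min = 5934.0 s.
During one orbit Earth rotates (5934.0 / 86166) × 360° = 24.79°.

24.8°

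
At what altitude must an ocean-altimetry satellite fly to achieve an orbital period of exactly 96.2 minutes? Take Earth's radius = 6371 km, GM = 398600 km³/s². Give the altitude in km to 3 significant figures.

T = 96.2 min = 5772.0 s.
From T = 2π√(a³/μ): a = (μ T²/4π²)^(1/3) = (398600 × 5772.0² / 4π²)^(1/3) = 6955 km.
Altitude h = a − R = 6955 − 6371 = 584 km.

584 km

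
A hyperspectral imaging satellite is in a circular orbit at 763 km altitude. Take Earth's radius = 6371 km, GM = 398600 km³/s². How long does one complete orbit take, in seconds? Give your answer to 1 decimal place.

Semi-major axis a = 6371 + 763 = 7134 km. Period T = 2π√(a³/μ) = 2π√(7134³/398600) = 5996.7 s = 99.94 min.

5996.7 seconds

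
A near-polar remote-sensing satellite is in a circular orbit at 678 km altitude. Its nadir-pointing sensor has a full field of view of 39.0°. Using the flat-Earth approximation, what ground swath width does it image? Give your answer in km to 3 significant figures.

480 km

Half-angle = 39.0°/2 = 19.5°.
Swath width ≈ 2h·tan(θ/2) = 2 × 678 × tan(19.5°) = 480.2 km.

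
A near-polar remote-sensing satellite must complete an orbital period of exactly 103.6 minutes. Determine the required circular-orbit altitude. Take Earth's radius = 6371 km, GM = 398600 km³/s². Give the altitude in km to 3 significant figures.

T = 103.6 min = 6216.0 s.
From T = 2π√(a³/μ): a = (μ T²/4π²)^(1/3) = (398600 × 6216.0² / 4π²)^(1/3) = 7307 km.
Altitude h = a − R = 7307 − 6371 = 936 km.

936 km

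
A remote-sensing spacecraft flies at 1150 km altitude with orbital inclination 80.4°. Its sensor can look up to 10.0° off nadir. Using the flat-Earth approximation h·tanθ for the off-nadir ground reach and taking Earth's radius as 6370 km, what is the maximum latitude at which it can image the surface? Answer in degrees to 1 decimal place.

For a prograde orbit the ground track reaches latitude ±i = ±80.4°.
Sensor half-swath on the ground ≈ 1150·tan(10.0°) = 203 km = 1.82° of latitude.
Maximum observable latitude ≈ 80.4 + 1.82 = 82.2°.

82.2°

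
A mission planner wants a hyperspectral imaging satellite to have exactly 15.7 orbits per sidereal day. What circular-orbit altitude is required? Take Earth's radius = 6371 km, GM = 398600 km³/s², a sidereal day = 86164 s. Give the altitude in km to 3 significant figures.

354 km

Required period T = 86164 / 15.7 = 5488.2 s.
From T = 2π√(a³/μ): a = (μ T²/4π²)^(1/3) = (398600 × 5488.2² / 4π²)^(1/3) = 6725 km.
Altitude h = a − R = 6725 − 6371 = 354 km.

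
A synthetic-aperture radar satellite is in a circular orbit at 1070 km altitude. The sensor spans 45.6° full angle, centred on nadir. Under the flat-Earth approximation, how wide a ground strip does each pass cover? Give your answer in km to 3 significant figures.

900 km

Half-angle = 45.6°/2 = 22.8°.
Swath width ≈ 2h·tan(θ/2) = 2 × 1070 × tan(22.8°) = 899.6 km.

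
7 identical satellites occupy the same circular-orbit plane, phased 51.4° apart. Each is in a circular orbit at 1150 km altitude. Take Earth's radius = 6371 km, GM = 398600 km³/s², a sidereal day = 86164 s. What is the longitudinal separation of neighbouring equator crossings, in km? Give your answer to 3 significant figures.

431 km

Semi-major axis a = 6371 + 1150 = 7521 km. Period T = 2π√(a³/μ) = 2π√(7521³/398600) = 6491.2 s = 108.19 min.
Single-satellite node shift = (6491.2/86164) × 360° = 27.12°.
With 7 satellites evenly phased, successive equator crossings are 27.12/7 = 3.874° apart.
That is 3.874 × 111.2 = 431 km at the equator.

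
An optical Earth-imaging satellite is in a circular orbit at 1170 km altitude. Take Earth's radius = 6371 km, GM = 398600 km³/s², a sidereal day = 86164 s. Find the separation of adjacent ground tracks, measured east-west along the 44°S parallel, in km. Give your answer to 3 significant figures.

2180 km

Semi-major axis a = 6371 + 1170 = 7541 km. Period T = 2π√(a³/μ) = 2π√(7541³/398600) = 6517.1 s = 108.62 min.
Node shift per orbit = (6517.1/86164) × 360° = 27.23°.
Equatorial spacing = 27.23 × 111.2 km/° = 3028 km.
At 44° latitude, spacing = 3028 × cos(44°) = 2178 km.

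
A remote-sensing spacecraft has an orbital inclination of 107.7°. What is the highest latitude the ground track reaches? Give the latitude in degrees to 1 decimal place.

72.3°

Retrograde orbit: the ground track reaches ±(180° − i) = ±(180 − 107.7) = ±72.3°.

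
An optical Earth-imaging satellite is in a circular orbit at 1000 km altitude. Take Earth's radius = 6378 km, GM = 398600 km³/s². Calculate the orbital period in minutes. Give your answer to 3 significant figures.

105 min

Semi-major axis a = 6378 + 1000 = 7378 km. Period T = 2π√(a³/μ) = 2π√(7378³/398600) = 6306.9 s = 105.12 min.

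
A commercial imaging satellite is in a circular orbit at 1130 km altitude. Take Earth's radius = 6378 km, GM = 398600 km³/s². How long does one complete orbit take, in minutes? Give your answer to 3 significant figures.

108 min

Semi-major axis a = 6378 + 1130 = 7508 km. Period T = 2π√(a³/μ) = 2π√(7508³/398600) = 6474.4 s = 107.91 min.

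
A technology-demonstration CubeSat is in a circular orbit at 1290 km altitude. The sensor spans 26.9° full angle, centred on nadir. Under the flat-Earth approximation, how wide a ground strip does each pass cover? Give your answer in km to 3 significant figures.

617 km

Half-angle = 26.9°/2 = 13.45°.
Swath width ≈ 2h·tan(θ/2) = 2 × 1290 × tan(13.45°) = 617.0 km.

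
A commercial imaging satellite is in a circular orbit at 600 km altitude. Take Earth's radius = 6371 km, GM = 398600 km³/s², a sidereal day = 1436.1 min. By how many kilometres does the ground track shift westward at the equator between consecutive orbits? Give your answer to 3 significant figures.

Semi-major axis a = 6371 + 600 = 6971 km. Period T = 2π√(a³/μ) = 2π√(6971³/398600) = 5792.3 s = 96.54 min.
During one orbit Earth rotates (5792.3 / 86166) × 360° = 24.20°.
At the equator that is 24.20° × (2π·6371/360) km/° = 24.20 × 111.2 = 2691 km.

2690 km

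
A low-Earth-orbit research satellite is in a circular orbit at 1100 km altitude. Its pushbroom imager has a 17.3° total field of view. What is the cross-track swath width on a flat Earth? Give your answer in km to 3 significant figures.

Half-angle = 17.3°/2 = 8.65°.
Swath width ≈ 2h·tan(θ/2) = 2 × 1100 × tan(8.65°) = 334.7 km.

335 km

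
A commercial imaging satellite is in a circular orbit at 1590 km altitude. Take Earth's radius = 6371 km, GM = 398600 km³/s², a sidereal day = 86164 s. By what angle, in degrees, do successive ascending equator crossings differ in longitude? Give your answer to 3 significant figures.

Semi-major axis a = 6371 + 1590 = 7961 km. Period T = 2π√(a³/μ) = 2π√(7961³/398600) = 7069.1 s = 117.82 min.
During one orbit Earth rotates (7069.1 / 86164) × 360° = 29.54°.

29.5°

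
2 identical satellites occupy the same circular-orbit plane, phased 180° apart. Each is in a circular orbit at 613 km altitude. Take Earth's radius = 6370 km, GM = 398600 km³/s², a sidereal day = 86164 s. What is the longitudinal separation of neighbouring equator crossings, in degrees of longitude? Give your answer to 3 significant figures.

12.1°

Semi-major axis a = 6370 + 613 = 6983 km. Period T = 2π√(a³/μ) = 2π√(6983³/398600) = 5807.3 s = 96.79 min.
Single-satellite node shift = (5807.3/86164) × 360° = 24.26°.
With 2 satellites evenly phased, successive equator crossings are 24.26/2 = 12.132° apart.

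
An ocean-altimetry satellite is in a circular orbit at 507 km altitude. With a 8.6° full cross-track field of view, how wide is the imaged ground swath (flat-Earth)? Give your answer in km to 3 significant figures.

Half-angle = 8.6°/2 = 4.3°.
Swath width ≈ 2h·tan(θ/2) = 2 × 507 × tan(4.3°) = 76.2 km.

76.2 km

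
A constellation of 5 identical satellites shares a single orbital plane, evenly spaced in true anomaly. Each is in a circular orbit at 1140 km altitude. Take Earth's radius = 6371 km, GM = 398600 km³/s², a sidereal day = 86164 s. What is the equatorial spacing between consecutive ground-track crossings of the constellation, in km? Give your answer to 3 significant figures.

602 km

Semi-major axis a = 6371 + 1140 = 7511 km. Period T = 2π√(a³/μ) = 2π√(7511³/398600) = 6478.3 s = 107.97 min.
Single-satellite node shift = (6478.3/86164) × 360° = 27.07°.
With 5 satellites evenly phased, successive equator crossings are 27.07/5 = 5.413° apart.
That is 5.413 × 111.2 = 602 km at the equator.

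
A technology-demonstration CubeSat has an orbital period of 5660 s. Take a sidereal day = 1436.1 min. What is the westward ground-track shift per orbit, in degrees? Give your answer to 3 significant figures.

23.6°

During one orbit Earth rotates (5660.0 / 86166) × 360° = 23.65°.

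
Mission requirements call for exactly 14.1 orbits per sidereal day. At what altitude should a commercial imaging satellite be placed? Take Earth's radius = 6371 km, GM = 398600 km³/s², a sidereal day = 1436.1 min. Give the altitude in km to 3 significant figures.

853 km

Required period T = 86166 / 14.1 = 6111.1 s.
From T = 2π√(a³/μ): a = (μ T²/4π²)^(1/3) = (398600 × 6111.1² / 4π²)^(1/3) = 7224 km.
Altitude h = a − R = 7224 − 6371 = 853 km.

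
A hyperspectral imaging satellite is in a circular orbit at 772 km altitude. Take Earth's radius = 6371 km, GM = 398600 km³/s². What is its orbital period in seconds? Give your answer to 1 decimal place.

6008.0 seconds

Semi-major axis a = 6371 + 772 = 7143 km. Period T = 2π√(a³/μ) = 2π√(7143³/398600) = 6008.0 s = 100.13 min.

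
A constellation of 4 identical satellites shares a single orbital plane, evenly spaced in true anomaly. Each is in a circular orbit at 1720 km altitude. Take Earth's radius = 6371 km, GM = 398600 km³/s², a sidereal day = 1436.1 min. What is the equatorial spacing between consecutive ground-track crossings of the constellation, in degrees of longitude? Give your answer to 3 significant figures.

Semi-major axis a = 6371 + 1720 = 8091 km. Period T = 2π√(a³/μ) = 2π√(8091³/398600) = 7242.9 s = 120.72 min.
Single-satellite node shift = (7242.9/86166) × 360° = 30.26°.
With 4 satellites evenly phased, successive equator crossings are 30.26/4 = 7.565° apart.

7.57°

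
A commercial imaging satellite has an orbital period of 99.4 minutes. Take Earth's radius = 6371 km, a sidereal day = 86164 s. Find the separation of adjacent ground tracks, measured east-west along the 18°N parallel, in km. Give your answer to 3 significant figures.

T = 99.4 min = 5964.0 s.
Node shift per orbit = (5964.0/86164) × 360° = 24.92°.
Equatorial spacing = 24.92 × 111.2 km/° = 2771 km.
At 18° latitude, spacing = 2771 × cos(18°) = 2635 km.

2640 km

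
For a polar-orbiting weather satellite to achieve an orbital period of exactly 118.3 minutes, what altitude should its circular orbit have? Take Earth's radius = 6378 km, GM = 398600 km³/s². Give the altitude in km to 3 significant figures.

1600 km

T = 118.3 min = 7098.0 s.
From T = 2π√(a³/μ): a = (μ T²/4π²)^(1/3) = (398600 × 7098.0² / 4π²)^(1/3) = 7983 km.
Altitude h = a − R = 7983 − 6378 = 1605 km.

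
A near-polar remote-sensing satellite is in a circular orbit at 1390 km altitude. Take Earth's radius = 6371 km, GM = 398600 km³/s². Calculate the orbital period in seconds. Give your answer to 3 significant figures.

Semi-major axis a = 6371 + 1390 = 7761 km. Period T = 2π√(a³/μ) = 2π√(7761³/398600) = 6804.4 s = 113.41 min.

6800 seconds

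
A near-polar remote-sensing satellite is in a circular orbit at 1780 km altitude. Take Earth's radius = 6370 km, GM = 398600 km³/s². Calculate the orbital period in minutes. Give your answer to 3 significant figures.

Semi-major axis a = 6370 + 1780 = 8150 km. Period T = 2π√(a³/μ) = 2π√(8150³/398600) = 7322.3 s = 122.04 min.

122 min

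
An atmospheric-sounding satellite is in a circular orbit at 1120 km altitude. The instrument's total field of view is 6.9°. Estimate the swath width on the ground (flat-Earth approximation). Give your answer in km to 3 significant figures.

135 km

Half-angle = 6.9°/2 = 3.45°.
Swath width ≈ 2h·tan(θ/2) = 2 × 1120 × tan(3.45°) = 135.0 km.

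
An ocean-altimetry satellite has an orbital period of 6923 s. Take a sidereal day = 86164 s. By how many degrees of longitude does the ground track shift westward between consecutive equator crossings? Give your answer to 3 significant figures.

28.9°

During one orbit Earth rotates (6923.0 / 86164) × 360° = 28.92°.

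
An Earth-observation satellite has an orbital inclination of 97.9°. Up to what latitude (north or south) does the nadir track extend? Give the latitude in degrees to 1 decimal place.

82.1°

Retrograde orbit: the ground track reaches ±(180° − i) = ±(180 − 97.9) = ±82.1°.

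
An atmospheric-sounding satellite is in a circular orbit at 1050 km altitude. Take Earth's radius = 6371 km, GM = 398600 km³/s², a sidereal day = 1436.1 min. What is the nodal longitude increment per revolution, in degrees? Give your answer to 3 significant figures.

Semi-major axis a = 6371 + 1050 = 7421 km. Period T = 2π√(a³/μ) = 2π√(7421³/398600) = 6362.2 s = 106.04 min.
During one orbit Earth rotates (6362.2 / 86166) × 360° = 26.58°.

26.6°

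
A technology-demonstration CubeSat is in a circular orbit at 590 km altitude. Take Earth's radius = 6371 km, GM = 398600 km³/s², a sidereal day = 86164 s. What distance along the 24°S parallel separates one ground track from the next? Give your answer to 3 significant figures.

2450 km

Semi-major axis a = 6371 + 590 = 6961 km. Period T = 2π√(a³/μ) = 2π√(6961³/398600) = 5779.9 s = 96.33 min.
Node shift per orbit = (5779.9/86164) × 360° = 24.15°.
Equatorial spacing = 24.15 × 111.2 km/° = 2685 km.
At 24° latitude, spacing = 2685 × cos(24°) = 2453 km.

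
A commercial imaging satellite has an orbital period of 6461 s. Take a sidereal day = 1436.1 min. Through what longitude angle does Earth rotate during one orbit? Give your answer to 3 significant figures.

27.0°

During one orbit Earth rotates (6461.0 / 86166) × 360° = 26.99°.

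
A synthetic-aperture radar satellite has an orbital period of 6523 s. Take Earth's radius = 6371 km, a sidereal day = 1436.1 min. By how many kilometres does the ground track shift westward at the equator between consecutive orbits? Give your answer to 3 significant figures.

During one orbit Earth rotates (6523.0 / 86166) × 360° = 27.25°.
At the equator that is 27.25° × (2π·6371/360) km/° = 27.25 × 111.2 = 3030 km.

3030 km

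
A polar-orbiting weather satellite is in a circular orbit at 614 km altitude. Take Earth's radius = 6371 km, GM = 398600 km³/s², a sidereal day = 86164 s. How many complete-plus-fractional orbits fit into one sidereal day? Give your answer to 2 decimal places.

14.83

Semi-major axis a = 6371 + 614 = 6985 km. Period T = 2π√(a³/μ) = 2π√(6985³/398600) = 5809.8 s = 96.83 min.
Orbits per sidereal day = 86164 / 5809.8 = 14.831.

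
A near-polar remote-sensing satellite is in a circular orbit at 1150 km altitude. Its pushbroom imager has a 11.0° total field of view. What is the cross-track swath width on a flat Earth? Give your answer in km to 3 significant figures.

Half-angle = 11.0°/2 = 5.5°.
Swath width ≈ 2h·tan(θ/2) = 2 × 1150 × tan(5.5°) = 221.5 km.

221 km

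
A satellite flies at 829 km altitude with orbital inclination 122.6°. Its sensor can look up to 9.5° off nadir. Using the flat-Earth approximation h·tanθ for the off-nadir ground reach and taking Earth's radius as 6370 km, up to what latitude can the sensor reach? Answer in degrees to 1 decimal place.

Retrograde orbit: the ground track reaches ±(180° − i) = ±(180 − 122.6) = ±57.4°.
Sensor half-swath on the ground ≈ 829·tan(9.5°) = 139 km = 1.25° of latitude.
Maximum observable latitude ≈ 57.4 + 1.25 = 58.6°.

58.6°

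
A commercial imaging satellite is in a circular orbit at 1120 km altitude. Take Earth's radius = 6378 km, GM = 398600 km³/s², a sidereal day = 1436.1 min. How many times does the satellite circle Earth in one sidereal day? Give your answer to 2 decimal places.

Semi-major axis a = 6378 + 1120 = 7498 km. Period T = 2π√(a³/μ) = 2π√(7498³/398600) = 6461.4 s = 107.69 min.
Orbits per sidereal day = 86166 / 6461.4 = 13.335.

13.34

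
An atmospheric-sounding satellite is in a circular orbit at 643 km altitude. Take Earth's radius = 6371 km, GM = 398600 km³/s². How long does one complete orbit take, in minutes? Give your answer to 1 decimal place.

97.4 min

Semi-major axis a = 6371 + 643 = 7014 km. Period T = 2π√(a³/μ) = 2π√(7014³/398600) = 5846.0 s = 97.43 min.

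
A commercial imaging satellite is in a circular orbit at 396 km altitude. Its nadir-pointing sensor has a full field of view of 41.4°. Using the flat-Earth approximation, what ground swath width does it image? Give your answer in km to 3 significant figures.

299 km

Half-angle = 41.4°/2 = 20.7°.
Swath width ≈ 2h·tan(θ/2) = 2 × 396 × tan(20.7°) = 299.3 km.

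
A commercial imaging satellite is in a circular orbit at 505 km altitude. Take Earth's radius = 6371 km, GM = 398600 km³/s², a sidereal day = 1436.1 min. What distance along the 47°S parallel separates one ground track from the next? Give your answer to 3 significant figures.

Semi-major axis a = 6371 + 505 = 6876 km. Period T = 2π√(a³/μ) = 2π√(6876³/398600) = 5674.3 s = 94.57 min.
Node shift per orbit = (5674.3/86166) × 360° = 23.71°.
Equatorial spacing = 23.71 × 111.2 km/° = 2636 km.
At 47° latitude, spacing = 2636 × cos(47°) = 1798 km.

1800 km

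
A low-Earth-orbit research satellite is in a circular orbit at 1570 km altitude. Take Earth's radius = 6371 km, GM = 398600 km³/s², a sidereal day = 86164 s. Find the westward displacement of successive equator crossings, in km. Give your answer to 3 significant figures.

3270 km

Semi-major axis a = 6371 + 1570 = 7941 km. Period T = 2π√(a³/μ) = 2π√(7941³/398600) = 7042.5 s = 117.37 min.
During one orbit Earth rotates (7042.5 / 86164) × 360° = 29.42°.
At the equator that is 29.42° × (2π·6371/360) km/° = 29.42 × 111.2 = 3272 km.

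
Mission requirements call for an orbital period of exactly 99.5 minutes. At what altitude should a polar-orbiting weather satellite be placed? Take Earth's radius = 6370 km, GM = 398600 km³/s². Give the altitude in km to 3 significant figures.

743 km

T = 99.5 min = 5970.0 s.
From T = 2π√(a³/μ): a = (μ T²/4π²)^(1/3) = (398600 × 5970.0² / 4π²)^(1/3) = 7113 km.
Altitude h = a − R = 7113 − 6370 = 743 km.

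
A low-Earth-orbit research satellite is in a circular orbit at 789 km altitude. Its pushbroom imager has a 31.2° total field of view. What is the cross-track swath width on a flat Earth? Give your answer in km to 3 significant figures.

441 km

Half-angle = 31.2°/2 = 15.6°.
Swath width ≈ 2h·tan(θ/2) = 2 × 789 × tan(15.6°) = 440.6 km.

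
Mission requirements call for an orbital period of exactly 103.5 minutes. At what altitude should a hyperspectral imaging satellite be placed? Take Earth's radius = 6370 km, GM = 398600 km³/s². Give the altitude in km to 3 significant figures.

932 km

T = 103.5 min = 6210.0 s.
From T = 2π√(a³/μ): a = (μ T²/4π²)^(1/3) = (398600 × 6210.0² / 4π²)^(1/3) = 7302 km.
Altitude h = a − R = 7302 − 6370 = 932 km.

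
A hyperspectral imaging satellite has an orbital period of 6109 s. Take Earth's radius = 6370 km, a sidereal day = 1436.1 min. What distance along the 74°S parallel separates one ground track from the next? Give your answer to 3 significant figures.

Node shift per orbit = (6109.0/86166) × 360° = 25.52°.
Equatorial spacing = 25.52 × 111.2 km/° = 2838 km.
At 74° latitude, spacing = 2838 × cos(74°) = 782 km.

782 km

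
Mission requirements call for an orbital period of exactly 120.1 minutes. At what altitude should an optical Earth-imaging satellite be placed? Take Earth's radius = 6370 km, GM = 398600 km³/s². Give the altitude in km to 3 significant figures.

T = 120.1 min = 7206.0 s.
From T = 2π√(a³/μ): a = (μ T²/4π²)^(1/3) = (398600 × 7206.0² / 4π²)^(1/3) = 8063 km.
Altitude h = a − R = 8063 − 6370 = 1693 km.

1690 km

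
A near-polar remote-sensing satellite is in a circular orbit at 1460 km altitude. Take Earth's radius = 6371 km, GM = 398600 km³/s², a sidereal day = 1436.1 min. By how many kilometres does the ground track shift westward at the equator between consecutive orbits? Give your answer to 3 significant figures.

Semi-major axis a = 6371 + 1460 = 7831 km. Period T = 2π√(a³/μ) = 2π√(7831³/398600) = 6896.6 s = 114.94 min.
During one orbit Earth rotates (6896.6 / 86166) × 360° = 28.81°.
At the equator that is 28.81° × (2π·6371/360) km/° = 28.81 × 111.2 = 3204 km.

3200 km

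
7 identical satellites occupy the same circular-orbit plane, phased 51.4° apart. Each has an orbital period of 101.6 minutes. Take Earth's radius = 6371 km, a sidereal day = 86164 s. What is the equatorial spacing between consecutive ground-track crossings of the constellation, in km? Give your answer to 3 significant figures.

405 km

T = 101.6 min = 6096.0 s.
Single-satellite node shift = (6096.0/86164) × 360° = 25.47°.
With 7 satellites evenly phased, successive equator crossings are 25.47/7 = 3.639° apart.
That is 3.639 × 111.2 = 405 km at the equator.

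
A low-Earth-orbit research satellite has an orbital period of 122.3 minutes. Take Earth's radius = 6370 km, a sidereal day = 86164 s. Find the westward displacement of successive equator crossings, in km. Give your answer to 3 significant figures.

3410 km

T = 122.3 min = 7338.0 s.
During one orbit Earth rotates (7338.0 / 86164) × 360° = 30.66°.
At the equator that is 30.66° × (2π·6370/360) km/° = 30.66 × 111.2 = 3409 km.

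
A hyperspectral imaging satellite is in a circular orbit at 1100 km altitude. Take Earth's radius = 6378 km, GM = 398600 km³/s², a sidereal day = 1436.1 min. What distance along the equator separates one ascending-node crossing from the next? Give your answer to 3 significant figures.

2990 km

Semi-major axis a = 6378 + 1100 = 7478 km. Period T = 2π√(a³/μ) = 2π√(7478³/398600) = 6435.6 s = 107.26 min.
During one orbit Earth rotates (6435.6 / 86166) × 360° = 26.89°.
At the equator that is 26.89° × (2π·6378/360) km/° = 26.89 × 111.3 = 2993 km.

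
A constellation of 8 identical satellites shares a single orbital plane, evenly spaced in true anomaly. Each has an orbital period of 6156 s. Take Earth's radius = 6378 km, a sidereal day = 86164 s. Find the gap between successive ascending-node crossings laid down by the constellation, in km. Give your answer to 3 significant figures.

Single-satellite node shift = (6156.0/86164) × 360° = 25.72°.
With 8 satellites evenly phased, successive equator crossings are 25.72/8 = 3.215° apart.
That is 3.215 × 111.3 = 358 km at the equator.

358 km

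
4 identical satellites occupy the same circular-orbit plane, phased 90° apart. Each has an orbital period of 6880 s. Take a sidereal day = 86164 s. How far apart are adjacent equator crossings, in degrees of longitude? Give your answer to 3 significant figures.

Single-satellite node shift = (6880.0/86164) × 360° = 28.75°.
With 4 satellites evenly phased, successive equator crossings are 28.75/4 = 7.186° apart.

7.19°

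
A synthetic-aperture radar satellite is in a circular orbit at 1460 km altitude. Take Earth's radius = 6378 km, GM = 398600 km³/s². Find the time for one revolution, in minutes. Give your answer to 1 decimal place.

Semi-major axis a = 6378 + 1460 = 7838 km. Period T = 2π√(a³/μ) = 2π√(7838³/398600) = 6905.9 s = 115.10 min.

115.1 min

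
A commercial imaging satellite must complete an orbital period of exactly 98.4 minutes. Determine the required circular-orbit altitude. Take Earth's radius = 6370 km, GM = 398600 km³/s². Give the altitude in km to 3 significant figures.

690 km

T = 98.4 min = 5904.0 s.
From T = 2π√(a³/μ): a = (μ T²/4π²)^(1/3) = (398600 × 5904.0² / 4π²)^(1/3) = 7060 km.
Altitude h = a − R = 7060 − 6370 = 690 km.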